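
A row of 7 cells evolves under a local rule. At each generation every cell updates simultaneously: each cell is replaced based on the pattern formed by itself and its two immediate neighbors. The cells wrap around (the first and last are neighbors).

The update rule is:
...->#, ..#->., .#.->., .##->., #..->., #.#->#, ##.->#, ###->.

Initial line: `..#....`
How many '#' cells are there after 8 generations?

1

generation 1: #...###
generation 2: #.#....
generation 3: .#..##.
generation 4: .....#.
generation 5: ####...
generation 6: ...#.#.
generation 7: ##..#..
generation 8: .#.....
count of #: 1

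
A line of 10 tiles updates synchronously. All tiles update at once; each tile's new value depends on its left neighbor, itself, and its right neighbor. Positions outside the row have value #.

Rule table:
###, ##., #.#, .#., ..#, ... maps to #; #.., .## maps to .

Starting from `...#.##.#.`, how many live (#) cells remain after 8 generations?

9

.####.####
#.####.###
##.####.##
###.####.#
####.####.
#####.####
######.###
#######.##
count of #: 9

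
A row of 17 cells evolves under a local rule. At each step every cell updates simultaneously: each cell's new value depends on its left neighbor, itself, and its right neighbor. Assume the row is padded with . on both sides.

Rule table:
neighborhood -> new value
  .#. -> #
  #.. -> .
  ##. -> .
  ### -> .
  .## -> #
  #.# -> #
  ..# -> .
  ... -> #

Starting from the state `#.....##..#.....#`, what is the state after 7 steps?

step 1: #.###.#...#.###.#
step 2: ###..##.#.###..##
step 3: #....#.####....#.
step 4: #.##.###....##.#.
step 5: ###.##...##.#.##.
step 6: #..##..#.#.####..
step 7: #..#...#####....#

#..#...#####....#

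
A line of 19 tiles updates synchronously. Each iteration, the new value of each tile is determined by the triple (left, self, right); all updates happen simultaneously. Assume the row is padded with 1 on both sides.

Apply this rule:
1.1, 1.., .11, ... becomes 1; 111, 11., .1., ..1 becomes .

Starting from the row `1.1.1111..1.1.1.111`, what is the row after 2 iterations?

1.11.11..1..1.11.1.

iteration 1: .1.11...1..1.1.11..
iteration 2: 1.11.11..1..1.11.1.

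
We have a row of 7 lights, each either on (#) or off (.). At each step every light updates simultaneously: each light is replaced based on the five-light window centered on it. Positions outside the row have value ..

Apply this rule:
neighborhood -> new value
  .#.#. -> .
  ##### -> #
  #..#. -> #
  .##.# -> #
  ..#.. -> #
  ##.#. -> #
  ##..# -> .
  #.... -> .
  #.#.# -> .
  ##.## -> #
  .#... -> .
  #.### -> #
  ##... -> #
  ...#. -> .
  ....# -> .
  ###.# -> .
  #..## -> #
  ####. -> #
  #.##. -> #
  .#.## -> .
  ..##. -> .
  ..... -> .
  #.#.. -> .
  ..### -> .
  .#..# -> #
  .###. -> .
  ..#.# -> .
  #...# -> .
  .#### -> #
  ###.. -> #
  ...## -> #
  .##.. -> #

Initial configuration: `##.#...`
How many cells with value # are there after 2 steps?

.##....
#.##...
count of #: 3

3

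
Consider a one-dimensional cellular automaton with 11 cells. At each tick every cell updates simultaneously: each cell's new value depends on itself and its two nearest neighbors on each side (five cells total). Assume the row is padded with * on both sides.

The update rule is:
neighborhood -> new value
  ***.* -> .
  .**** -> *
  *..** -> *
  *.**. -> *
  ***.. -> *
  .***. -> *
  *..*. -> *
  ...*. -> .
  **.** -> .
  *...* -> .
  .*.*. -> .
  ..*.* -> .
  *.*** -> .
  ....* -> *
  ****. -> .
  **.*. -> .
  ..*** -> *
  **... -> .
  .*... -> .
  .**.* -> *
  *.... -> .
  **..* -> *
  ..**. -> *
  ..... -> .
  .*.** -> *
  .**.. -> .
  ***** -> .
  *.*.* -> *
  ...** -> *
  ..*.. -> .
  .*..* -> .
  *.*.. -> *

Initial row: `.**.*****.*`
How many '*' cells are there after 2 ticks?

.**..*.....
.*.**....**
count of *: 5

5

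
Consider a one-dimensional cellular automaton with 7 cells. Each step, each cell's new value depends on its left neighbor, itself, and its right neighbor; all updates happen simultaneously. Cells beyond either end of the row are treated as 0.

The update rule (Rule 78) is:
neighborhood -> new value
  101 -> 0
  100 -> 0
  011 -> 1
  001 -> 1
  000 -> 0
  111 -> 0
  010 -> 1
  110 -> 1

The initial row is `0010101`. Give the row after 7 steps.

step 1: 0110101
step 2: 1110101
step 3: 1010101
step 4: 1010101  (fixed point — unchanged through step 7)

1010101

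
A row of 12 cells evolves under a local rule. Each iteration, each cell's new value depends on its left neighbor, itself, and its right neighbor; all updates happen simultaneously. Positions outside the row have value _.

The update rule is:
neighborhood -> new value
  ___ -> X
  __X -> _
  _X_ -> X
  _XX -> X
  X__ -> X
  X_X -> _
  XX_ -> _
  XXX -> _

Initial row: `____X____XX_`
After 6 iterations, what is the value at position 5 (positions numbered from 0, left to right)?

XXX_XXXX_X_X
X___X____X_X
XXX_XXXX_X_X  (repeats iteration 1; period 2)
iteration 6: X___X____X_X
position 5 holds _

_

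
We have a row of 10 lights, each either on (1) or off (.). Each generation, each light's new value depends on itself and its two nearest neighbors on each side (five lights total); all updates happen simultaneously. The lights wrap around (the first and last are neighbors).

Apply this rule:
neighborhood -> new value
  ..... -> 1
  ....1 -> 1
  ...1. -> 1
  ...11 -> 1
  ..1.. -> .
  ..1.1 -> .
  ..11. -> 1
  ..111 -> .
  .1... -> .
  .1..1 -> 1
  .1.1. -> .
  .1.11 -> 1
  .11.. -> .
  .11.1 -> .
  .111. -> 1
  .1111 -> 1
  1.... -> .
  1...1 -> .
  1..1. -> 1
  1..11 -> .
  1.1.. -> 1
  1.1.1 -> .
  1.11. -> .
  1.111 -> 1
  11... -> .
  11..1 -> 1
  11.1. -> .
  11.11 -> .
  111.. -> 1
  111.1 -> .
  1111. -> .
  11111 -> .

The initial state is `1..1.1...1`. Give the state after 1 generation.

.11..1..11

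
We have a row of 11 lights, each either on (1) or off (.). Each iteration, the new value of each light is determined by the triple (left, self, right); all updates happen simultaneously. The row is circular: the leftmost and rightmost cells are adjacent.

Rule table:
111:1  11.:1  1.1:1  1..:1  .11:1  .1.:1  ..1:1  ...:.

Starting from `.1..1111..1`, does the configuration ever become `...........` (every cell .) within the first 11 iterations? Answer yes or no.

no

iteration 1: 11111111111
iteration 2: 11111111111  (fixed point — unchanged through iteration 11)
iteration 11 is 11111111111, still not uniform .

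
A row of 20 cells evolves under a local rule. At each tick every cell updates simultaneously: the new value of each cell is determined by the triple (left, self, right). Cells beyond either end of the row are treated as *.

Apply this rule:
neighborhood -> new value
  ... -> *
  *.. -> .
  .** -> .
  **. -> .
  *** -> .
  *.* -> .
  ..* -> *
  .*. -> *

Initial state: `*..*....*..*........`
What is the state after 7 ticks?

.*.*****************

tick 1: ..**.****.**.*******
tick 2: .*..................
tick 3: .*.*****************
tick 4: .*..................  (repeats tick 2; period 2)
tick 7: .*.*****************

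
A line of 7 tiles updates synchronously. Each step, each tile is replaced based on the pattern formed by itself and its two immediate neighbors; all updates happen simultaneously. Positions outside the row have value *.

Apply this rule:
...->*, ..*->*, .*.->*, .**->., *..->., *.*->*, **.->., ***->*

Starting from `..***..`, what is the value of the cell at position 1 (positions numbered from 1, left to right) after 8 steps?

*

.*.*..*
****.*.
***.***
**.*.**
*.***.*
.*.*.*.
*******
*******
position 1 holds *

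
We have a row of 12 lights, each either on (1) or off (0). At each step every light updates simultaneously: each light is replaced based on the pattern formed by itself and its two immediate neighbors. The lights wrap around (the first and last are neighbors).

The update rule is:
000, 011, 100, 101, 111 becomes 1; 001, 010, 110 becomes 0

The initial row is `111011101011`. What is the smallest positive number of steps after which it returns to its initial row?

12

step 1: 110111010111
step 2: 101110101111
step 3: 011101011111
step 4: 111010111110
step 5: 110101111101
step 6: 101011111011
step 7: 010111110111
step 8: 101111101110
step 9: 011111011101
step 10: 111110111010
step 11: 111101110101
step 12: 111011101011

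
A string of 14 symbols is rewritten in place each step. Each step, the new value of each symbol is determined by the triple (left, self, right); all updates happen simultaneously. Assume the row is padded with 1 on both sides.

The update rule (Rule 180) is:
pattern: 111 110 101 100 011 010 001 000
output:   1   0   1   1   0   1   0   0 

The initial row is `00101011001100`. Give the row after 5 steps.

10111011110010

step 1: 10111100100010
step 2: 01011010110011
step 3: 11100111001001
step 4: 11010010101100
step 5: 10111011110010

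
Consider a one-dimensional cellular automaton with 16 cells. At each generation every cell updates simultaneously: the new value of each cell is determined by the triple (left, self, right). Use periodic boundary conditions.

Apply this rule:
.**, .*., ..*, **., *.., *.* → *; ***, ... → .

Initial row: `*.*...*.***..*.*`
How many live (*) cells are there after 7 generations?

10

****.****.******
...***..***.....
..**.****.**....
.*****..*****...
**...****...**..
***.**..**.*****
..**********....
count of *: 10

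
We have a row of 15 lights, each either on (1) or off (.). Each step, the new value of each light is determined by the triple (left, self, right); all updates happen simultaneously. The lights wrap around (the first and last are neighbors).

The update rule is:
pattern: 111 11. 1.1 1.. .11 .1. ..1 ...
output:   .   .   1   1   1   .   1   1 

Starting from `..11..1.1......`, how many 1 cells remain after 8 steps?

111.11.1.111111
...11.1.11.....
1111.1.11.11111
....1.11.11....
1111.11.11.1111
....11.11.11...
11111.11.11.111
.....11.11.11..
count of 1: 6

6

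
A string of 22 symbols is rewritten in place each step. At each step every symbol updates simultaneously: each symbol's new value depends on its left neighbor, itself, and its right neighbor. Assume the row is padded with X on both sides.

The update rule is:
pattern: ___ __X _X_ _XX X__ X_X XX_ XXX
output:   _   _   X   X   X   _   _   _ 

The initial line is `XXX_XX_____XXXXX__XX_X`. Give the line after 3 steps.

_X__X_X_X__X_X__X_X__X

step 1: ____X_X____X____X_X__X
step 2: X___X_XX___XX___X_XX_X
step 3: _X__X_X_X__X_X__X_X__X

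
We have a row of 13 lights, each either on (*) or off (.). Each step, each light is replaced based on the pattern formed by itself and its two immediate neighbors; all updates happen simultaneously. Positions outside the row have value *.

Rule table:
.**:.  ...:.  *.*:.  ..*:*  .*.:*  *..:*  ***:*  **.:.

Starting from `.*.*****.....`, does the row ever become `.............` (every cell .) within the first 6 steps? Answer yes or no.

step 1: .*..***.*...*
step 2: .***.*..**.*.
step 3: ..*..***...*.
step 4: *****.*.*.**.
step 5: ****..*.*....
step 6: ***.***.**..*
step 6 is ***.***.**..*, still not uniform .

no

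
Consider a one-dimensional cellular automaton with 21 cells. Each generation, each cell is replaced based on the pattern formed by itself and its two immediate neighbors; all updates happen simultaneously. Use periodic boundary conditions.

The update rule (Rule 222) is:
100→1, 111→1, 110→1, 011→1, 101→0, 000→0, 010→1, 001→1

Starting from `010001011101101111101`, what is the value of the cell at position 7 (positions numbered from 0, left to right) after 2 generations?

011011011101101111101
011011011101101111101
position 7 holds 1

1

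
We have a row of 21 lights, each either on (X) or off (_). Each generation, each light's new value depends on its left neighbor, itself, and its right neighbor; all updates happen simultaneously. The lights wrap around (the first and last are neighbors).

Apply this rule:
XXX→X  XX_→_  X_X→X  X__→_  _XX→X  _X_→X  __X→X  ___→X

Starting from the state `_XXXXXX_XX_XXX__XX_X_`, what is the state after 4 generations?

XXX_XX_XXX__XX_XX_XXX

XXXXXX_XX_XXX__XX_XX_
XXXXX_XX_XXX__XX_XX_X
XXXX_XX_XXX__XX_XX_XX
XXX_XX_XXX__XX_XX_XXX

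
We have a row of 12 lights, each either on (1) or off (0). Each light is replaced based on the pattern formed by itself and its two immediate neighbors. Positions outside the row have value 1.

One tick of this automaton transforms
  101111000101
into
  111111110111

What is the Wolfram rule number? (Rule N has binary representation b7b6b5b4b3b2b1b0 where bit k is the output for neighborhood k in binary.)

position 3: 111 → 1  (bit 7 = 1)
position 0: 110 → 1  (bit 6 = 1)
position 1: 101 → 1  (bit 5 = 1)
position 6: 100 → 1  (bit 4 = 1)
position 2: 011 → 1  (bit 3 = 1)
position 9: 010 → 1  (bit 2 = 1)
position 8: 001 → 0  (bit 1 = 0)
position 7: 000 → 1  (bit 0 = 1)
bits b7..b0 = 11111101 = 253

253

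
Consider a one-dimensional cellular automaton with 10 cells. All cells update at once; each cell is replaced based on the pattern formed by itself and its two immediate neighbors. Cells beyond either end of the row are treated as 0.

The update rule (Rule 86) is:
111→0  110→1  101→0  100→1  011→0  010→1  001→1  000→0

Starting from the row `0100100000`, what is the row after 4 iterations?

0001100110

1111110000
0000011000
0000101100
0001100110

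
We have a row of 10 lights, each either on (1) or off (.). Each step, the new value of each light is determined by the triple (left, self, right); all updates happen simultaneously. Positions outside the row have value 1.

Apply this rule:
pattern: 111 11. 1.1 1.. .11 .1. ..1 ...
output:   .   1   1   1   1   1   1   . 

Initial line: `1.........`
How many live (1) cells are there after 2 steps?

4

11.......1
.11.....11
count of 1: 4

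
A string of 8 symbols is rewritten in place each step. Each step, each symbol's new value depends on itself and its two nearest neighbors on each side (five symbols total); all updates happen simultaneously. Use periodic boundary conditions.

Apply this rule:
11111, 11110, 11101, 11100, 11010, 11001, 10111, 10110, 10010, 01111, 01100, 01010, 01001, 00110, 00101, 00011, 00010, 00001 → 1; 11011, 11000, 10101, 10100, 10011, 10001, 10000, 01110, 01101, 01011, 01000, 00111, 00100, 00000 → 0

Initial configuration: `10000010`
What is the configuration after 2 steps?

00001111
00110111

00110111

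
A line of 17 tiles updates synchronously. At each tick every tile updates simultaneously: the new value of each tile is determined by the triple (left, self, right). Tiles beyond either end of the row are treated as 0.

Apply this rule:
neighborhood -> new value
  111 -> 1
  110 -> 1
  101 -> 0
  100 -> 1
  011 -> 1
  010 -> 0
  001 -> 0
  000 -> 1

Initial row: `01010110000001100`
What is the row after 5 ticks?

00000111111101111
11110111111101111
11110111111101111  (fixed point — unchanged through tick 5)

11110111111101111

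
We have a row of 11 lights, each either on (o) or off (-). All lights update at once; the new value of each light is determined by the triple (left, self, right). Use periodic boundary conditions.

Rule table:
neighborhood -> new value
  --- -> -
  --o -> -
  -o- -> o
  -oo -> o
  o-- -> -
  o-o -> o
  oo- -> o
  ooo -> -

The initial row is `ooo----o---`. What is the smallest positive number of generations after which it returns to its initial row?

2

generation 1: o-o----o---
generation 2: ooo----o---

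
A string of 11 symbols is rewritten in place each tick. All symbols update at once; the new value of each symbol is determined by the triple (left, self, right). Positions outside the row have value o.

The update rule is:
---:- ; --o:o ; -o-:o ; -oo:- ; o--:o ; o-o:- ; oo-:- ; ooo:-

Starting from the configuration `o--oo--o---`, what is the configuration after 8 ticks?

--------oo-

-oo--oooo-o
---oo------
o-o--o----o
--ooooo--o-
oo-----ooo-
--o---o----
oooo-ooo--o
--------oo-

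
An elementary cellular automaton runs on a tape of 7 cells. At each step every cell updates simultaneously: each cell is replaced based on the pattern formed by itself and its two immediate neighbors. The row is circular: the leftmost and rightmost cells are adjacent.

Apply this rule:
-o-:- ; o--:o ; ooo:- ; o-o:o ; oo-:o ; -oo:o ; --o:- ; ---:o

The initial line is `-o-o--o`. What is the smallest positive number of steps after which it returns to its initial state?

step 1: o-o-o--
step 2: -o-o-o-
step 3: --o-o-o
step 4: o--o-o-
step 5: -o--o-o
step 6: o-o--o-
step 7: -o-o--o

7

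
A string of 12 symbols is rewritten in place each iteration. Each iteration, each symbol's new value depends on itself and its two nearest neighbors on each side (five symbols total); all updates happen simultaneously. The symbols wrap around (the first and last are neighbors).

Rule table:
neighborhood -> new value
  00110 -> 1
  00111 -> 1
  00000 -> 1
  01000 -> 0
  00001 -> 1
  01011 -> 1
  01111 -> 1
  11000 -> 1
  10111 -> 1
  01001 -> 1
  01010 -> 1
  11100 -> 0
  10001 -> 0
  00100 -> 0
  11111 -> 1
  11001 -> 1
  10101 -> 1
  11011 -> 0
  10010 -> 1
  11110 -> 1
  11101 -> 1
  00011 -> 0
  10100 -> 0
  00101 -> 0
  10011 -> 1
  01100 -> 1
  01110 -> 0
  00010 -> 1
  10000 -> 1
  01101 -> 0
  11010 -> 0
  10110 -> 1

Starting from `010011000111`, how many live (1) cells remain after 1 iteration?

7

001111100101
count of 1: 7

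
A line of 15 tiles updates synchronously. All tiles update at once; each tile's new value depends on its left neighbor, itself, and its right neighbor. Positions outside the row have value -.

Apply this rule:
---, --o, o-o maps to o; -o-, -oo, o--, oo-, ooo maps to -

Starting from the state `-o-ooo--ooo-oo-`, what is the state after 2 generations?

o-o----o---o---
-o--ooo--oo--oo

-o--ooo--oo--oo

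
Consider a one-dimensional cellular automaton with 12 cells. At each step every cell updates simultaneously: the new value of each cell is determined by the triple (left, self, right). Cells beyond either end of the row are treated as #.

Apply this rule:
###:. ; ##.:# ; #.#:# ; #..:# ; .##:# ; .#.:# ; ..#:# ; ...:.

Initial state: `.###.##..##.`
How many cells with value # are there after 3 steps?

##.#########
.###........
##.##......#
count of #: 5

5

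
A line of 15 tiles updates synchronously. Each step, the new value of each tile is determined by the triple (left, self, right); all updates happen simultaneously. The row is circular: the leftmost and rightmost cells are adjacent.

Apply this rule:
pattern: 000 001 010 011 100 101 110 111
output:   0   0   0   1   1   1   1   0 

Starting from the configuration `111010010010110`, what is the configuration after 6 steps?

101101001001111
111110100101000
100011010010100
010011101001010
001010110100101
100101111010010

100101111010010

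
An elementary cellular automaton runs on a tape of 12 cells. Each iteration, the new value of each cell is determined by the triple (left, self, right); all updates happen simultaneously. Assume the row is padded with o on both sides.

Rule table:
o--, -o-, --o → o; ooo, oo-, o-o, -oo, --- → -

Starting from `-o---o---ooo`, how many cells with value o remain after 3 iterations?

2

-oo-ooo-o---
--------oo-o
o------o----
count of o: 2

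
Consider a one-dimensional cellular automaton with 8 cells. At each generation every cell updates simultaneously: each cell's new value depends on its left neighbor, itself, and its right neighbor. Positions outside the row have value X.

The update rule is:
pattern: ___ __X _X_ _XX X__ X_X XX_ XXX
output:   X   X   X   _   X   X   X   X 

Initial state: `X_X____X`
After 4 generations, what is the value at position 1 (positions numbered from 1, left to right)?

XXXXXXX_
XXXXXXXX
XXXXXXXX  (fixed point — unchanged through generation 4)
position 1 holds X

X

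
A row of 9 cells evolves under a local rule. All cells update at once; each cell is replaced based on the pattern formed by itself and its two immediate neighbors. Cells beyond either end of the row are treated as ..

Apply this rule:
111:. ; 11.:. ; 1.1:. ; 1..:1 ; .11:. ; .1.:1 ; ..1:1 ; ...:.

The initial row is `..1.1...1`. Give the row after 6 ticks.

1...1....

.11.11.11
1........
11.......
..1......
.111.....
1...1....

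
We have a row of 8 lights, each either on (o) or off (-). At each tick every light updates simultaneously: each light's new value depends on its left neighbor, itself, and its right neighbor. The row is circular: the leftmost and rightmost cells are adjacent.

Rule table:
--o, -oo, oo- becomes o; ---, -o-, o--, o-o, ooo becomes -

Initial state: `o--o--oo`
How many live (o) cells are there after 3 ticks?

3

tick 1: o-o--oo-
tick 2: ----ooo-
tick 3: ---oo-o-
count of o: 3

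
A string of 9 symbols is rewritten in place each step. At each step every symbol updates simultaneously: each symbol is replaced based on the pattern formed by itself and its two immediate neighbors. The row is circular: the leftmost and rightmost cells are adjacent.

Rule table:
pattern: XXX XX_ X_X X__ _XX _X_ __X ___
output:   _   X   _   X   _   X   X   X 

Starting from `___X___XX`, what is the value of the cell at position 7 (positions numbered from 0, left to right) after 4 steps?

XXXXXXX_X
______X__
XXXXXXXXX
_________
position 7 holds _

_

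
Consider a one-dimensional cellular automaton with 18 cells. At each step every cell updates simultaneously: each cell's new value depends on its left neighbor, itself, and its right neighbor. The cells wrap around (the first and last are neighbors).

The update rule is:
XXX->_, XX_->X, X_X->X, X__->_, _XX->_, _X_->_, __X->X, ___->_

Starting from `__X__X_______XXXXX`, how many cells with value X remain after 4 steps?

4

_X__X_______X____X
X__X_______X____X_
__X_______X____X_X
_X_______X____X_X_
count of X: 4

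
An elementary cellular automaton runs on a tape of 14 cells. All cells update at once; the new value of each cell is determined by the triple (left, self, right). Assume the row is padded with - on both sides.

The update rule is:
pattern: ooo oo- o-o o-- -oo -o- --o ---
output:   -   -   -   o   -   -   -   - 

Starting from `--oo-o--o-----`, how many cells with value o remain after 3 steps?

------o--o----
-------o--o---
--------o--o--
count of o: 2

2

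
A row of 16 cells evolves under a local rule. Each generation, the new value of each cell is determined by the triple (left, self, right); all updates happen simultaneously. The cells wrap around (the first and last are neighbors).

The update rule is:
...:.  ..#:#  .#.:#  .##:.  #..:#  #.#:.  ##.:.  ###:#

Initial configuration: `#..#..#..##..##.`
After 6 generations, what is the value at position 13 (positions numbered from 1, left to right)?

.

#########..##...
.#######.##..#.#
..#####....###.#
##.###.#..#.#..#
#...#..####.###.
##.####.##...#..
position 13 holds .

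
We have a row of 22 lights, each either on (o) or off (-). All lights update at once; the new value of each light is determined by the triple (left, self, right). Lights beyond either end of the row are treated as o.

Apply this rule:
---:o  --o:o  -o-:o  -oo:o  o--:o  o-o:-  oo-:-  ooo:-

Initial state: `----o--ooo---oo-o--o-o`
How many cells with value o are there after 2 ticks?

oooooooo--oooo--oooo-o
--------ooo---ooo----o
count of o: 7

7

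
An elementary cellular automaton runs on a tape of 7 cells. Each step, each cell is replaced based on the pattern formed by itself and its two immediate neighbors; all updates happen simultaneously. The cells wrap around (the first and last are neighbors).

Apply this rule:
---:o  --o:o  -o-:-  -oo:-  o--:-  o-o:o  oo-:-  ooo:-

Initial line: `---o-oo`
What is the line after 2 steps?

step 1: -oo-o--
step 2: o--o--o

o--o--o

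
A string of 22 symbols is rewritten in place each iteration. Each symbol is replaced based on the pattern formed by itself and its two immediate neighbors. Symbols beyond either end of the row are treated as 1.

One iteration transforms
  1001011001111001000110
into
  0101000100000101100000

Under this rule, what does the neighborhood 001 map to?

0

At position 2 the neighborhood is 001; the next row has 0 there.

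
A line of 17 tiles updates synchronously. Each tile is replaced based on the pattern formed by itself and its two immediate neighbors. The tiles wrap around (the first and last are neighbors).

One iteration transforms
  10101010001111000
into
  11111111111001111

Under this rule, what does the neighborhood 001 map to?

At position 9 the neighborhood is 001; the next row has 1 there.

1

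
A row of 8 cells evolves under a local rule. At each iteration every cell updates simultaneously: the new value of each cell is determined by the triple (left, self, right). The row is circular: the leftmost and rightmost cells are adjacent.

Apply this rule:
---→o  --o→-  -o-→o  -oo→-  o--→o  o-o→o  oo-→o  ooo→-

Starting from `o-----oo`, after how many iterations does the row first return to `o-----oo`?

8

ooooo---
----ooo-
ooo---oo
--ooo---
o---oooo
ooo-----
--ooooo-
o-----oo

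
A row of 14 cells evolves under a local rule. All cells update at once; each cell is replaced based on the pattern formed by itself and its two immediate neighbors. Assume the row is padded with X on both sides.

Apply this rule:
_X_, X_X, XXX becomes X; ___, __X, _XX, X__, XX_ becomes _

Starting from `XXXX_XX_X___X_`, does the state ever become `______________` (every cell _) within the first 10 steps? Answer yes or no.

yes

XXX_X__XX___XX
XX_XX________X
X_X___________
_XX___________
X_____________
______________
all cells are _ at step 6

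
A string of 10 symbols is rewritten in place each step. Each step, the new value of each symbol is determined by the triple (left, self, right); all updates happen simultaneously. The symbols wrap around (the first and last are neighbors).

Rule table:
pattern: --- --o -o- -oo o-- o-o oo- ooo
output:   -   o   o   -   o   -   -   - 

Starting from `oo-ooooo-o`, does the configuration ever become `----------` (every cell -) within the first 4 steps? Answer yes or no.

yes

----------
all cells are - at step 1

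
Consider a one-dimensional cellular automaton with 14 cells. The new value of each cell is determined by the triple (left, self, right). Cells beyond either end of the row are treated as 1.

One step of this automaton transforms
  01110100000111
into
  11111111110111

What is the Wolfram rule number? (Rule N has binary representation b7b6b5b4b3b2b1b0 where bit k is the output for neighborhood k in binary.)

position 2: 111 → 1  (bit 7 = 1)
position 3: 110 → 1  (bit 6 = 1)
position 0: 101 → 1  (bit 5 = 1)
position 6: 100 → 1  (bit 4 = 1)
position 1: 011 → 1  (bit 3 = 1)
position 5: 010 → 1  (bit 2 = 1)
position 10: 001 → 0  (bit 1 = 0)
position 7: 000 → 1  (bit 0 = 1)
bits b7..b0 = 11111101 = 253

253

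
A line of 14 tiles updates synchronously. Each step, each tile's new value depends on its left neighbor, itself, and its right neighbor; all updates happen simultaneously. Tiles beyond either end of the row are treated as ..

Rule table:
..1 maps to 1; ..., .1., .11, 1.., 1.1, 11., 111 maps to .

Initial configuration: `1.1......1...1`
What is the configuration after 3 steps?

........1...1.
.......1...1..
......1...1...

......1...1...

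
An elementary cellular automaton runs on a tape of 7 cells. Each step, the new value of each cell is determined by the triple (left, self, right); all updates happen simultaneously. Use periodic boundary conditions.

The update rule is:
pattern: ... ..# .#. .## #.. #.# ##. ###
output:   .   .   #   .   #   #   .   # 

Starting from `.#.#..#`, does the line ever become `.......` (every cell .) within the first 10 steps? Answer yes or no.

no

step 1: #####.#
step 2: ####.#.
step 3: .##.###
step 4: #..#.#.
step 5: ##.####
step 6: #.#.###
step 7: .###.##
step 8: #.#.#..
step 9: ######.
step 10: .####.#
step 10 is .####.#, still not uniform .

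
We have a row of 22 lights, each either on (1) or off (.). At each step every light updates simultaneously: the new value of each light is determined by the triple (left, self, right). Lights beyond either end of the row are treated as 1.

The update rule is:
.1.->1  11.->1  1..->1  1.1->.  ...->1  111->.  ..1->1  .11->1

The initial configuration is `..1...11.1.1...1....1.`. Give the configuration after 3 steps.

11111111.1.1111111111.

11111111.1.1111111111.
.......1.1.1........1.
11111111.1.1111111111.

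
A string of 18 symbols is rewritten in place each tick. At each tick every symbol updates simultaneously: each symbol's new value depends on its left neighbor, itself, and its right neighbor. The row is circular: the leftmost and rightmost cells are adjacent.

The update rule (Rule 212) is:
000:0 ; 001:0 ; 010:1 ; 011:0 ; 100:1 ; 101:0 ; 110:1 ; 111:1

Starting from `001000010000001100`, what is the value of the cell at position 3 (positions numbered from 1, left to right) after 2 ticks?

001100011000000110
000110001100000011
position 3 holds 0

0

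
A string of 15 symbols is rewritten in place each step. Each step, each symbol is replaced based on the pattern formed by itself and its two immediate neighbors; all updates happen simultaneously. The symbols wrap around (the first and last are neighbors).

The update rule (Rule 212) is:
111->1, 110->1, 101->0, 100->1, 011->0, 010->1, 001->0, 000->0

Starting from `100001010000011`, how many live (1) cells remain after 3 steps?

7

110001011000001
111001001100000
011101100110000
count of 1: 7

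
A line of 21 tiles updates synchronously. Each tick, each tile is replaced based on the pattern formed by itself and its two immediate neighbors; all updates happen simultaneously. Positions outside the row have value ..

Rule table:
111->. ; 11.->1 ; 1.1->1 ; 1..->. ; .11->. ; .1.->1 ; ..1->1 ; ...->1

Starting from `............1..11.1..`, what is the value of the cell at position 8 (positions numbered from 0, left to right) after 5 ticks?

1111111111111.1.111.1
............1111..111
111111111111...1.1..1
...........1.11111.11
1111111111111....11.1
position 8 holds 1

1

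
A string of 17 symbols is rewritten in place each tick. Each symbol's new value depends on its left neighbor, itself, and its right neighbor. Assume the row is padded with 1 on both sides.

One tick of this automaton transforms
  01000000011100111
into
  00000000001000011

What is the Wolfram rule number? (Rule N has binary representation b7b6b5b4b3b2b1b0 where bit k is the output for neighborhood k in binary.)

position 10: 111 → 1  (bit 7 = 1)
position 11: 110 → 0  (bit 6 = 0)
position 0: 101 → 0  (bit 5 = 0)
position 2: 100 → 0  (bit 4 = 0)
position 9: 011 → 0  (bit 3 = 0)
position 1: 010 → 0  (bit 2 = 0)
position 8: 001 → 0  (bit 1 = 0)
position 3: 000 → 0  (bit 0 = 0)
bits b7..b0 = 10000000 = 128

128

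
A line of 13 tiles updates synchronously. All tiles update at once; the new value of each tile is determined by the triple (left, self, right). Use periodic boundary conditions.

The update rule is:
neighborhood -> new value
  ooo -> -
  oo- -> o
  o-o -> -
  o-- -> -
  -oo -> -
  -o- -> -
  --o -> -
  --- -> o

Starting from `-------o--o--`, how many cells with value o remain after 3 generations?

6

generation 1: oooooo------o
generation 2: -----o-oooo--
generation 3: oooo------o-o
count of o: 6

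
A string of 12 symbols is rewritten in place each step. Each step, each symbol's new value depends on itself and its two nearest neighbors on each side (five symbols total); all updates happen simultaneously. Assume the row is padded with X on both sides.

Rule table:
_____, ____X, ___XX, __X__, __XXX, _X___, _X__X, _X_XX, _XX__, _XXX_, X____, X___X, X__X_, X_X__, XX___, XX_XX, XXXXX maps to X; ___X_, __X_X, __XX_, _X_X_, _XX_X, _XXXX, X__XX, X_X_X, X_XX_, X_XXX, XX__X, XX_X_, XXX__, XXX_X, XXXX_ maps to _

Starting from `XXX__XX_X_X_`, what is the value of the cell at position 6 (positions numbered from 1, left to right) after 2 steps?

X

step 1: X__________X
step 2: _XXXXXXXXXXX
position 6 holds X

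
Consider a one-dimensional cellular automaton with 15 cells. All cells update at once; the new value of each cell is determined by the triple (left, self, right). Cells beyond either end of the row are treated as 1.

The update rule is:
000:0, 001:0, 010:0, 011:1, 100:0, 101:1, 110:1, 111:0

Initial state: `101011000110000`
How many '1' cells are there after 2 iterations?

110111000110000
011101000110000
count of 1: 6

6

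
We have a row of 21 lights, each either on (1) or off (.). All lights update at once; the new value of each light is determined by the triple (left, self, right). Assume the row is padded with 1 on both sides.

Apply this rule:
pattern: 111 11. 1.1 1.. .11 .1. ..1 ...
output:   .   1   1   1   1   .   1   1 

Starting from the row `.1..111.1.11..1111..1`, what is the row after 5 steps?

step 1: 1.111.11.111111..1111
step 2: 111.111111....1111...
step 3: ..111....111111..1111
step 4: 111.111111....1111...  (repeats step 2; period 2)
step 5: ..111....111111..1111

..111....111111..1111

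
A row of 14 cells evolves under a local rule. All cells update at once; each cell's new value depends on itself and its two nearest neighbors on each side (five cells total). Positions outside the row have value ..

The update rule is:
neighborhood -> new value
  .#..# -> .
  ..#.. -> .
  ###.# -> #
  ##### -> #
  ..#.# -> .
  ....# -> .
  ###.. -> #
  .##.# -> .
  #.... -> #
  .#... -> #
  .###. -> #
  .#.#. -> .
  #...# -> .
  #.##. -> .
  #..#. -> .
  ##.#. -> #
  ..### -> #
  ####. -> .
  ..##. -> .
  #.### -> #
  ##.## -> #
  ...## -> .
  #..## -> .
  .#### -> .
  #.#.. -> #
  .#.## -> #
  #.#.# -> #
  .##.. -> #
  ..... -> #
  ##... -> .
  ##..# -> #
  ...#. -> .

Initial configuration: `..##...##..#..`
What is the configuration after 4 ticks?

..#...##...#.#

...#....##..##
#...##...##..#
.#...#....##..
..#...##...#.#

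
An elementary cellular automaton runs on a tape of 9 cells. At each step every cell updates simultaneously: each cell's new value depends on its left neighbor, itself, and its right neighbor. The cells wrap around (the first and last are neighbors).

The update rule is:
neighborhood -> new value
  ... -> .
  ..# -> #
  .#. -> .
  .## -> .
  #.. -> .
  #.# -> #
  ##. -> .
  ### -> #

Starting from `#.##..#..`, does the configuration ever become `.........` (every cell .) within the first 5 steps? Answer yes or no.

no

.#...#..#
#...#..#.
...#..#.#
..#..#.#.
.#..#.#..
step 5 is .#..#.#.., still not uniform .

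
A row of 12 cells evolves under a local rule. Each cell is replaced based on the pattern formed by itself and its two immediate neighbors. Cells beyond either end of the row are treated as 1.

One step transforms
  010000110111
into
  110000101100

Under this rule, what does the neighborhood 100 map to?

0

At position 2 the neighborhood is 100; the next row has 0 there.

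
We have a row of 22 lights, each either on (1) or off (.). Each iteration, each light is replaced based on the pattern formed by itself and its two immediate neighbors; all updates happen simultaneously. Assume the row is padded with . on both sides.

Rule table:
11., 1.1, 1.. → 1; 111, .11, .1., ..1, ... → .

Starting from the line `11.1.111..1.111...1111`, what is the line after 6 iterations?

......11.1..11..1..11.

.11.1..11..1..11.....1
..11.1..11..1..11.....
...11.1..11..1..11....
....11.1..11..1..11...
.....11.1..11..1..11..
......11.1..11..1..11.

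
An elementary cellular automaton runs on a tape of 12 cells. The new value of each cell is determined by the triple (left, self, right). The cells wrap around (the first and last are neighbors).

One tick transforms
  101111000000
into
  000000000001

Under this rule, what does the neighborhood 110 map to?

0

At position 5 the neighborhood is 110; the next row has 0 there.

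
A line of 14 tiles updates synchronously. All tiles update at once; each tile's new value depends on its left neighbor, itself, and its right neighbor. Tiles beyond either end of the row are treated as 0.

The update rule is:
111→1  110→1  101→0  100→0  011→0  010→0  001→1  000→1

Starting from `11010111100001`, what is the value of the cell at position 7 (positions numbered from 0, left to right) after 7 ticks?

01000011101110
10011101100110
00101100101010
11000101000000
01011000011111
10001011101111
00110001100111
position 7 holds 1

1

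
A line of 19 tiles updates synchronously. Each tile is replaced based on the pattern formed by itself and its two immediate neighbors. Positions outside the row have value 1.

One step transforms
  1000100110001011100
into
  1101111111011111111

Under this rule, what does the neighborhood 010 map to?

At position 4 the neighborhood is 010; the next row has 1 there.

1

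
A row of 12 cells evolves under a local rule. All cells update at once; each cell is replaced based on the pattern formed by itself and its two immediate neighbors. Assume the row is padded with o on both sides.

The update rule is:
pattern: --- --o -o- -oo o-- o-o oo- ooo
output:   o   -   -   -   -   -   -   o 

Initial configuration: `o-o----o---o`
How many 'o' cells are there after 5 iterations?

iteration 1: ----oo---o--
iteration 2: -oo----o----
iteration 3: ----oo---oo-
iteration 4: -oo----o----  (repeats iteration 2; period 2)
iteration 5: ----oo---oo-
count of o: 4

4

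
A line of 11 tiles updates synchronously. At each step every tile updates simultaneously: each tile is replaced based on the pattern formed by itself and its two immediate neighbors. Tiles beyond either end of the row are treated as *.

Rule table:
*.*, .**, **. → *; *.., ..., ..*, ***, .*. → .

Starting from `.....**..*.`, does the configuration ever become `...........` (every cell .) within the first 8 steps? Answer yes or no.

.....**...*
.....**...*  (fixed point — unchanged through step 8)
step 8 is .....**...*, still not uniform .

no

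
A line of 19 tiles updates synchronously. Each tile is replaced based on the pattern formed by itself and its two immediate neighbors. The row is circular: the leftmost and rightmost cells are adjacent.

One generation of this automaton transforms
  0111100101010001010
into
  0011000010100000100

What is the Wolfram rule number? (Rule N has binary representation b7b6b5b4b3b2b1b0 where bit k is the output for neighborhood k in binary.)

160

position 2: 111 → 1  (bit 7 = 1)
position 4: 110 → 0  (bit 6 = 0)
position 8: 101 → 1  (bit 5 = 1)
position 5: 100 → 0  (bit 4 = 0)
position 1: 011 → 0  (bit 3 = 0)
position 7: 010 → 0  (bit 2 = 0)
position 0: 001 → 0  (bit 1 = 0)
position 13: 000 → 0  (bit 0 = 0)
bits b7..b0 = 10100000 = 160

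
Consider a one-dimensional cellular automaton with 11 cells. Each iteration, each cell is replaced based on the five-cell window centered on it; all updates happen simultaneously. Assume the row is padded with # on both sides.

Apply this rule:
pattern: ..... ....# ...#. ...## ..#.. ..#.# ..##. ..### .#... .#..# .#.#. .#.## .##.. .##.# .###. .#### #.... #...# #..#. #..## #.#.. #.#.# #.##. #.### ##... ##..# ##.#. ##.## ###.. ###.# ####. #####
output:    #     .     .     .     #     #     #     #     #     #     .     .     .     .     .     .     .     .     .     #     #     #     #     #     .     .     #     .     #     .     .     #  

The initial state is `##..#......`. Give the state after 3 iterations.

###.#..####

.#..##.##..
#####..#..#
###.#..####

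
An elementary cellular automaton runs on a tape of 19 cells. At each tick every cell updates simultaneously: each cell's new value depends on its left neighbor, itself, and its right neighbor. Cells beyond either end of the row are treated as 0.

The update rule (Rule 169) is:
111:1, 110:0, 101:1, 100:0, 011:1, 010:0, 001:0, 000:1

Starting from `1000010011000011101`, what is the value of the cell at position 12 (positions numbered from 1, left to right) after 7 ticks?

1

0011000010011011010
1010011000010110100
0100010011001101001
0001000010001010000
1100011000100100111
1001010010000000110
0000100000111110100
position 12 holds 1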